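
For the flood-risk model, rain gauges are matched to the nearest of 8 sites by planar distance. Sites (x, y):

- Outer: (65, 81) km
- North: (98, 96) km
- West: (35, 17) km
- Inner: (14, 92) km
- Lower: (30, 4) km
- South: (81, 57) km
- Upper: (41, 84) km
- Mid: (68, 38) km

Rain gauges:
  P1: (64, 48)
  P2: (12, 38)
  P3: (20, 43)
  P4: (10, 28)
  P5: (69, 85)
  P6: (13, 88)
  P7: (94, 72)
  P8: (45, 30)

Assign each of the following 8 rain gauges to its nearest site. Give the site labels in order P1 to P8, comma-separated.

P1 → Mid (d²=116.00)
P2 → West (d²=970.00)
P3 → West (d²=901.00)
P4 → West (d²=746.00)
P5 → Outer (d²=32.00)
P6 → Inner (d²=17.00)
P7 → South (d²=394.00)
P8 → West (d²=269.00)

Mid, West, West, West, Outer, Inner, South, West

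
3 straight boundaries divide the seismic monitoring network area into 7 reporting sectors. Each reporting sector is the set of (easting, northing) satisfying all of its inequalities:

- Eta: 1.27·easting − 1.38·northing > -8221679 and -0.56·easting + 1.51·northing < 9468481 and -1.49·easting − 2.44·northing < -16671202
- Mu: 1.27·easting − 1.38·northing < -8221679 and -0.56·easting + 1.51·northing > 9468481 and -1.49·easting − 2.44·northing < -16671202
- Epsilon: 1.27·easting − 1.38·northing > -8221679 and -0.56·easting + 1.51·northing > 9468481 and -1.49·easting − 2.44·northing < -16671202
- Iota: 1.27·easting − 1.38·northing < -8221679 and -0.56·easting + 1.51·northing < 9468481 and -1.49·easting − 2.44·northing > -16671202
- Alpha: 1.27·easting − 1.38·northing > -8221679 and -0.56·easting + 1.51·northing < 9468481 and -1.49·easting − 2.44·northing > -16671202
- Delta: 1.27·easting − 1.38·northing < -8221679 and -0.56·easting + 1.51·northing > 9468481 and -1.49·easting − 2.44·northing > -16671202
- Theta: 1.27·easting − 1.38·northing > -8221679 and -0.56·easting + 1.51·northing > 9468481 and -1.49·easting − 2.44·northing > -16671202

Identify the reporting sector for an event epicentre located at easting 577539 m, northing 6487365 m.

1.27·577539 − 1.38·6487365 = -8219089.170, which is > -8221679
-0.56·577539 + 1.51·6487365 = 9472499.310, which is > 9468481
-1.49·577539 − 2.44·6487365 = -16689703.710, which is < -16671202
This sign pattern matches Epsilon.

Epsilon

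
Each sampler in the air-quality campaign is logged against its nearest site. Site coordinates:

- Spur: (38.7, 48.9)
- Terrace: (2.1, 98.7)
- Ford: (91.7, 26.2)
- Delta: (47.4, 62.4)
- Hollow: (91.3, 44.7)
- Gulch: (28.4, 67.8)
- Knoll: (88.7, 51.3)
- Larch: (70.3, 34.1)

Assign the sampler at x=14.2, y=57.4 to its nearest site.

Squared distances to each site:
Spur: 672.500; Terrace: 1852.100; Ford: 6979.690; Delta: 1127.240; Hollow: 6105.700; Gulch: 309.800; Knoll: 5587.460; Larch: 3690.100.
Minimum at Gulch.

Gulch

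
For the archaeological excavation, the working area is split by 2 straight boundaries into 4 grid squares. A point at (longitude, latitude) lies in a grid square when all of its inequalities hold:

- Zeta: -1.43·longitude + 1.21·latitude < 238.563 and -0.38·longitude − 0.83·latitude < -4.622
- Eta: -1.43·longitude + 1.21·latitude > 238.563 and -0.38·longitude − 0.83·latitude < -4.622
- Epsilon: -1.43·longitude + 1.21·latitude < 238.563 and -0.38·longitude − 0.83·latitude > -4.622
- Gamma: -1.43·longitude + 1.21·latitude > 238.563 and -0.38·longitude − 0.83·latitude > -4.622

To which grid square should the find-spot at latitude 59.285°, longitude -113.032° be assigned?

Zeta

-1.43·-113.032 + 1.21·59.285 = 233.371, which is < 238.563
-0.38·-113.032 − 0.83·59.285 = -6.254, which is < -4.622
This sign pattern matches Zeta.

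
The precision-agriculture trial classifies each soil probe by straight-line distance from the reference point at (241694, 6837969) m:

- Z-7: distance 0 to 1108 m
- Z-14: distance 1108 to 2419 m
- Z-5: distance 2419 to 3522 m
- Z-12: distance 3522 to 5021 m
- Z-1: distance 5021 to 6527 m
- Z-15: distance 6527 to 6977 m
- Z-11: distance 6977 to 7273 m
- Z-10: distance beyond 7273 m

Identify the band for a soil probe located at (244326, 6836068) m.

Z-5

Distance = √((244326−241694)² + (6836068−6837969)²) = √(6927424.000 + 3613801.000) = 3246.725 m.
2419 ≤ 3246.725 < 3522 → Z-5.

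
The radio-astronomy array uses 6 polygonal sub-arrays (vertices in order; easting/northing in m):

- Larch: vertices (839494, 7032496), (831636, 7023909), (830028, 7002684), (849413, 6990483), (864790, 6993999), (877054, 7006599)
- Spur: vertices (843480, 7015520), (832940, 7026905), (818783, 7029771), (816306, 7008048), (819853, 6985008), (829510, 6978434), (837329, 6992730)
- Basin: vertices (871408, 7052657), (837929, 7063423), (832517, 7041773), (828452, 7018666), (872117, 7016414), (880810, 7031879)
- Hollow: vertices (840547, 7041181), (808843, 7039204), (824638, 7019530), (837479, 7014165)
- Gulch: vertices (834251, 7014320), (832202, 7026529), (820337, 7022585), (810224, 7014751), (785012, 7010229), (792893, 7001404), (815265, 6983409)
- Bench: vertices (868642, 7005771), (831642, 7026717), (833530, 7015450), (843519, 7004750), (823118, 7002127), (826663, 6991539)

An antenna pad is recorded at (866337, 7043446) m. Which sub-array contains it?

Basin

Cast a ray rightward from (866337, 7043446). For each polygon, the edges (by vertex number in listed order) whose endpoints lie on opposite sides of northing = 7043446, where each meets that height, and whether that is right or left of the point:
Larch: no edge straddles that height → 0 crossings.
Spur: no edge straddles that height → 0 crossings.
Basin: 2–3 at easting≈832935.2 (left), 6–1 at easting≈875576.0 (right) → 1 crossing.
Hollow: no edge straddles that height → 0 crossings.
Gulch: no edge straddles that height → 0 crossings.
Bench: no edge straddles that height → 0 crossings.
Only Basin has an odd count, so the point is inside Basin.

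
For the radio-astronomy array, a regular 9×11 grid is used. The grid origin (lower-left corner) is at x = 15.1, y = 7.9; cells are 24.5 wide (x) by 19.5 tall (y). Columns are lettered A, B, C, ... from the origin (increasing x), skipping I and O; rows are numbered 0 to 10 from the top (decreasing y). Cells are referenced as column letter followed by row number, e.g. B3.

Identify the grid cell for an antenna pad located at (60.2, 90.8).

B6

Column index: ⌊(60.2 − 15.1) / 24.5⌋ = ⌊1.841⌋ = 1 → column B
Row offset from origin: ⌊(90.8 − 7.9) / 19.5⌋ = ⌊4.251⌋ = 4 → row 6 (counted from top)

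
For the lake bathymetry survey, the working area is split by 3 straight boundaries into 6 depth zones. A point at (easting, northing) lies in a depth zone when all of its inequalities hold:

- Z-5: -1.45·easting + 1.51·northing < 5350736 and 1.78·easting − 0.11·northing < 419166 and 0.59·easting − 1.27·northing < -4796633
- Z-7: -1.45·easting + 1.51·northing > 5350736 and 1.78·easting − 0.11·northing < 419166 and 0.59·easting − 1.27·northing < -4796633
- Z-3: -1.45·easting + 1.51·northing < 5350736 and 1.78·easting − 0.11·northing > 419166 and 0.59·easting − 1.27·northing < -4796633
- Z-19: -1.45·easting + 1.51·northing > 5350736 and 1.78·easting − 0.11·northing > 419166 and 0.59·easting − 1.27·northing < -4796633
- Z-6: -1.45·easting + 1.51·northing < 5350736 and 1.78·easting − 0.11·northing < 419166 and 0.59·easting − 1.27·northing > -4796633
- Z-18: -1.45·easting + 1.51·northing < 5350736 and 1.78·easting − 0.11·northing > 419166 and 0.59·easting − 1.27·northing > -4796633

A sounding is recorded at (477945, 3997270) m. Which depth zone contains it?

Z-6

-1.45·477945 + 1.51·3997270 = 5342857.450, which is < 5350736
1.78·477945 − 0.11·3997270 = 411042.400, which is < 419166
0.59·477945 − 1.27·3997270 = -4794545.350, which is > -4796633
This sign pattern matches Z-6.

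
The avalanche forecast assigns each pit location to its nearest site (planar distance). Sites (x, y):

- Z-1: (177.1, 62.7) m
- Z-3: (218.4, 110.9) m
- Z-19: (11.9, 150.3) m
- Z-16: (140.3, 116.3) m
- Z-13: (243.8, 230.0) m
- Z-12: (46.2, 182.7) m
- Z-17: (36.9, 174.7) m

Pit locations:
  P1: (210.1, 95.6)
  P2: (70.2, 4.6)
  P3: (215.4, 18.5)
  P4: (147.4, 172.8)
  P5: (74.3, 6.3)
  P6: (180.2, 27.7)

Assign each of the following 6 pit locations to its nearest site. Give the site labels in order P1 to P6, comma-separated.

Z-3, Z-1, Z-1, Z-16, Z-1, Z-1

P1 → Z-3 (d²=302.98)
P2 → Z-1 (d²=14803.22)
P3 → Z-1 (d²=3420.53)
P4 → Z-16 (d²=3242.66)
P5 → Z-1 (d²=13748.80)
P6 → Z-1 (d²=1234.61)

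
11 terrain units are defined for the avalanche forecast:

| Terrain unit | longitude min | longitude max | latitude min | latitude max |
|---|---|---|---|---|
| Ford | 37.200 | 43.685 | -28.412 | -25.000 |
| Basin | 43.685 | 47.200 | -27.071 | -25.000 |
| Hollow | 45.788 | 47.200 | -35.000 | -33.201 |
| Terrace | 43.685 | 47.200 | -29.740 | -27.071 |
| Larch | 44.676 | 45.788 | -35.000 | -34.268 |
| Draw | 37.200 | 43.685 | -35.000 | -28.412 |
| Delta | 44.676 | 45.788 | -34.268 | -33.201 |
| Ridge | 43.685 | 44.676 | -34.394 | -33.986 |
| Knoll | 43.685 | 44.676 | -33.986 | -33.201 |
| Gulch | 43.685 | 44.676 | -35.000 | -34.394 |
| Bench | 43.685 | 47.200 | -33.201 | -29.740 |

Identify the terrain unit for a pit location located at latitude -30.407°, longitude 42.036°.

The point has longitude = 42.036 and latitude = -30.407.
Only Draw satisfies 37.200 ≤ longitude ≤ 43.685 and -35.000 ≤ latitude ≤ -28.412.

Draw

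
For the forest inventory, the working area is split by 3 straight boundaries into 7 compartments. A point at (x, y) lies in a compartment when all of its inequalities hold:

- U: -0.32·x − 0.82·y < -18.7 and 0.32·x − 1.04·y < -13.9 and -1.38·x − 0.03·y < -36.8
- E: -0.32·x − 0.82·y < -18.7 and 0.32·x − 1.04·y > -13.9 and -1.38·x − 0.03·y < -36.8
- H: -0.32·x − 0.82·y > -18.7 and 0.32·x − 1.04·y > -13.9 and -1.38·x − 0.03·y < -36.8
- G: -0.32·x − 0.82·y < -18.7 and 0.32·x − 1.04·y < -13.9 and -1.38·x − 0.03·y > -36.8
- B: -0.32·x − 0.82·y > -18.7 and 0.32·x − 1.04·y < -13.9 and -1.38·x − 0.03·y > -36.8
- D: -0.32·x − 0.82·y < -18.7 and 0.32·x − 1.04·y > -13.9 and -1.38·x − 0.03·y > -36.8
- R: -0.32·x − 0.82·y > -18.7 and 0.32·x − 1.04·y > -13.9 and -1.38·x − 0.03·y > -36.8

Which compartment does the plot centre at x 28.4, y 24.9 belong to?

-0.32·28.4 − 0.82·24.9 = -29.506, which is < -18.7
0.32·28.4 − 1.04·24.9 = -16.808, which is < -13.9
-1.38·28.4 − 0.03·24.9 = -39.939, which is < -36.8
This sign pattern matches U.

U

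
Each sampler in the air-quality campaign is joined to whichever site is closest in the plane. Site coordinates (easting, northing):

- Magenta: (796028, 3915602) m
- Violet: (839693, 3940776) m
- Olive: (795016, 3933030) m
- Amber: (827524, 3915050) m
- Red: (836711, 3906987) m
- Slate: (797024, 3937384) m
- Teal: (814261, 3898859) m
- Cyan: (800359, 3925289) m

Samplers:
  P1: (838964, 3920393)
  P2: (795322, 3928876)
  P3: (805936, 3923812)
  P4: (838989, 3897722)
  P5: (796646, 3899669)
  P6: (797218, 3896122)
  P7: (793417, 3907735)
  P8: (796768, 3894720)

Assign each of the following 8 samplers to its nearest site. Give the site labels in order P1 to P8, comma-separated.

Amber, Olive, Cyan, Red, Magenta, Teal, Magenta, Teal

P1 → Amber (d²=159421249.00)
P2 → Olive (d²=17349352.00)
P3 → Cyan (d²=33284458.00)
P4 → Red (d²=91029509.00)
P5 → Magenta (d²=254242413.00)
P6 → Teal (d²=297955018.00)
P7 → Magenta (d²=68707010.00)
P8 → Teal (d²=323136370.00)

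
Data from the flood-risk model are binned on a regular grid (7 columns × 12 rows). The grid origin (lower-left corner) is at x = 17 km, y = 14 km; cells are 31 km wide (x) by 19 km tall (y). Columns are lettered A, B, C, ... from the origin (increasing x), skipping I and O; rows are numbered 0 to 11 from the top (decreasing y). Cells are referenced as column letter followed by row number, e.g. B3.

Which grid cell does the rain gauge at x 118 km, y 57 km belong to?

D9

Column index: ⌊(118 − 17) / 31⌋ = ⌊3.258⌋ = 3 → column D
Row offset from origin: ⌊(57 − 14) / 19⌋ = ⌊2.263⌋ = 2 → row 9 (counted from top)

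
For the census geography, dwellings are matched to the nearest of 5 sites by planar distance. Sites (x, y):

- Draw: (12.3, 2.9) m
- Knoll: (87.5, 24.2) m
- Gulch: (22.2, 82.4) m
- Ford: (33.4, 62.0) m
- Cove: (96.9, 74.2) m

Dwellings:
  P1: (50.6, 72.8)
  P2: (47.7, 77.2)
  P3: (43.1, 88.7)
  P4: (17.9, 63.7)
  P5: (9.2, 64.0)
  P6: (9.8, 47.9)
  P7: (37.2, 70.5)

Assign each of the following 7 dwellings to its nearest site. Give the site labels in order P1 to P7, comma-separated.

P1 → Ford (d²=412.48)
P2 → Ford (d²=435.53)
P3 → Gulch (d²=476.50)
P4 → Ford (d²=243.14)
P5 → Gulch (d²=507.56)
P6 → Ford (d²=755.77)
P7 → Ford (d²=86.69)

Ford, Ford, Gulch, Ford, Gulch, Ford, Ford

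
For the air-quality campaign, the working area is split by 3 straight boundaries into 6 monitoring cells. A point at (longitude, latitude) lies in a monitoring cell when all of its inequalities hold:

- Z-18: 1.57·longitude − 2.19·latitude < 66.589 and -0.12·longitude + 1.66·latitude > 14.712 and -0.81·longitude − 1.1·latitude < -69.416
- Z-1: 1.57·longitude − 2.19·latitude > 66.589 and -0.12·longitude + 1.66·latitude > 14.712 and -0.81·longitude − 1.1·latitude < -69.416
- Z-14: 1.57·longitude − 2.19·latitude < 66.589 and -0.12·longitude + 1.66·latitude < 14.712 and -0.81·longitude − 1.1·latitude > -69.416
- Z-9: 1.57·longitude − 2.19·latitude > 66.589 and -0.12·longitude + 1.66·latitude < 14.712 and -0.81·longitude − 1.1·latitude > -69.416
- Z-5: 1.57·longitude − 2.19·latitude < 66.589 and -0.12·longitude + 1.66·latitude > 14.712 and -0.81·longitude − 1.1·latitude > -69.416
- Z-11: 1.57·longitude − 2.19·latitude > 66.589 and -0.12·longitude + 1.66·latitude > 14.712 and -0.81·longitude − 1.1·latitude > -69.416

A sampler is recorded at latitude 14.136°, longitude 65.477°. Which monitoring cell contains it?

Z-11

1.57·65.477 − 2.19·14.136 = 71.841, which is > 66.589
-0.12·65.477 + 1.66·14.136 = 15.609, which is > 14.712
-0.81·65.477 − 1.1·14.136 = -68.586, which is > -69.416
This sign pattern matches Z-11.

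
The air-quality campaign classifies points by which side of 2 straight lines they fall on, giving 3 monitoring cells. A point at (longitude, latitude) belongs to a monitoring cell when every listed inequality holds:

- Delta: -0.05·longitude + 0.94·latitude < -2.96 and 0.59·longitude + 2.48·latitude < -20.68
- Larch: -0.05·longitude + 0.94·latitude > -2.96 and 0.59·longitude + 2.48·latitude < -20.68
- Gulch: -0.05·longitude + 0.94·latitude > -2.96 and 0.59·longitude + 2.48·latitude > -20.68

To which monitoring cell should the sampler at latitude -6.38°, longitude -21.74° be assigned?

-0.05·-21.74 + 0.94·-6.38 = -4.910, which is < -2.96
0.59·-21.74 + 2.48·-6.38 = -28.649, which is < -20.68
This sign pattern matches Delta.

Delta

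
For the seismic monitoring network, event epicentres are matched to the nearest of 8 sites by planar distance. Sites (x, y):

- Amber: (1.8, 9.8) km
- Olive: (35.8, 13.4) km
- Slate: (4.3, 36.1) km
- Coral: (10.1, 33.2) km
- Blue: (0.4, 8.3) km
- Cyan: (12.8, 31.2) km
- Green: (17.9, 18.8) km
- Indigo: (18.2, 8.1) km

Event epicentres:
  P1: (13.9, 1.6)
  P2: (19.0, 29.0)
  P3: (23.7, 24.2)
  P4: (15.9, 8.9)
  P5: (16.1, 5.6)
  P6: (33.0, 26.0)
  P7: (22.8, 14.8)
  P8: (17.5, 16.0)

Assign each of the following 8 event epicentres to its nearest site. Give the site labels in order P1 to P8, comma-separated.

P1 → Indigo (d²=60.74)
P2 → Cyan (d²=43.28)
P3 → Green (d²=62.80)
P4 → Indigo (d²=5.93)
P5 → Indigo (d²=10.66)
P6 → Olive (d²=166.60)
P7 → Green (d²=40.01)
P8 → Green (d²=8.00)

Indigo, Cyan, Green, Indigo, Indigo, Olive, Green, Green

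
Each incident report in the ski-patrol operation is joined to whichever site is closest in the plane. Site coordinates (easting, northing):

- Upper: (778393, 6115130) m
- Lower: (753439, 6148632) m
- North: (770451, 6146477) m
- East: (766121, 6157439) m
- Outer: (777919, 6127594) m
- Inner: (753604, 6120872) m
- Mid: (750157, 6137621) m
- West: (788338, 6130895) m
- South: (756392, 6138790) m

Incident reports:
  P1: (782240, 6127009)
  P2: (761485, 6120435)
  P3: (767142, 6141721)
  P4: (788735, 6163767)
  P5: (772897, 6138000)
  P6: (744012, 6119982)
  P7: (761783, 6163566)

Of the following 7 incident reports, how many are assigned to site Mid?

0

P1 → Outer
P2 → Inner
P3 → North
P4 → East
P5 → North
P6 → Inner
P7 → East
0 of the 7 go to Mid.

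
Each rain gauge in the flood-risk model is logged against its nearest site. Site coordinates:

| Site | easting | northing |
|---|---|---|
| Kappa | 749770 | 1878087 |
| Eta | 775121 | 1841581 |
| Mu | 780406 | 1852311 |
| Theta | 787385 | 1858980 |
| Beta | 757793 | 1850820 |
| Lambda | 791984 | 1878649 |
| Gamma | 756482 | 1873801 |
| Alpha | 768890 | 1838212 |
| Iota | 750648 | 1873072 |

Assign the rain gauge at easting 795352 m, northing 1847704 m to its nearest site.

Squared distances to each site:
Kappa: 3000845413.000; Eta: 446784490.000; Mu: 244607365.000; Theta: 190621265.000; Beta: 1420387937.000; Lambda: 968936449.000; Gamma: 2191930309.000; Alpha: 790335508.000; Iota: 2641983040.000.
Minimum at Theta.

Theta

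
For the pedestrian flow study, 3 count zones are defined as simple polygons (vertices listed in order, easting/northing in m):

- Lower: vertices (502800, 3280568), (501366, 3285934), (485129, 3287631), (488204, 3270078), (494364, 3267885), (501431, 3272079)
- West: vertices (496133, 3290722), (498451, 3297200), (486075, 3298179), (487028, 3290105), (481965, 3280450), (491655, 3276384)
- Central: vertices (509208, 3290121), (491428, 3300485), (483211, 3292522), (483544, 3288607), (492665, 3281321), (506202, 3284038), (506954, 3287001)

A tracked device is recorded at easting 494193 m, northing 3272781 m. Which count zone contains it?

Cast a ray rightward from (494193, 3272781). For each polygon, the edges (by vertex number in listed order) whose endpoints lie on opposite sides of northing = 3272781, where each meets that height, and whether that is right or left of the point:
Lower: 3–4 at easting≈487730.5 (left), 6–1 at easting≈501544.2 (right) → 1 crossing.
West: no edge straddles that height → 0 crossings.
Central: no edge straddles that height → 0 crossings.
Only Lower has an odd count, so the point is inside Lower.

Lower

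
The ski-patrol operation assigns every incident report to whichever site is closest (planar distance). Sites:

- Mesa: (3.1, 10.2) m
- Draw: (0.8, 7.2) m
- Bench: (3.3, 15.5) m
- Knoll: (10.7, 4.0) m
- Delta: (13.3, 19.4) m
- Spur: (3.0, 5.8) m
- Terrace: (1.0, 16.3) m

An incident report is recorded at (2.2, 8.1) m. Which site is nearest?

Draw

Squared distances to each site:
Mesa: 5.220; Draw: 2.770; Bench: 55.970; Knoll: 89.060; Delta: 250.900; Spur: 5.930; Terrace: 68.680.
Minimum at Draw.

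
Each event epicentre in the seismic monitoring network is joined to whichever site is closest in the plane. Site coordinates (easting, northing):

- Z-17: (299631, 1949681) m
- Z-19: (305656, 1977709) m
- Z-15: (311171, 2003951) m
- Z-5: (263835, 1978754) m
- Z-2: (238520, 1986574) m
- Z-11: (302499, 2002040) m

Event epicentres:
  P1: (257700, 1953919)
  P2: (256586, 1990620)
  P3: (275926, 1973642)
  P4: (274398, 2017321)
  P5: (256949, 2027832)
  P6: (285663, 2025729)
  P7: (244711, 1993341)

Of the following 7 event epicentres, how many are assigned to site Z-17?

P1 → Z-5
P2 → Z-5
P3 → Z-5
P4 → Z-11
P5 → Z-2
P6 → Z-11
P7 → Z-2
0 of the 7 go to Z-17.

0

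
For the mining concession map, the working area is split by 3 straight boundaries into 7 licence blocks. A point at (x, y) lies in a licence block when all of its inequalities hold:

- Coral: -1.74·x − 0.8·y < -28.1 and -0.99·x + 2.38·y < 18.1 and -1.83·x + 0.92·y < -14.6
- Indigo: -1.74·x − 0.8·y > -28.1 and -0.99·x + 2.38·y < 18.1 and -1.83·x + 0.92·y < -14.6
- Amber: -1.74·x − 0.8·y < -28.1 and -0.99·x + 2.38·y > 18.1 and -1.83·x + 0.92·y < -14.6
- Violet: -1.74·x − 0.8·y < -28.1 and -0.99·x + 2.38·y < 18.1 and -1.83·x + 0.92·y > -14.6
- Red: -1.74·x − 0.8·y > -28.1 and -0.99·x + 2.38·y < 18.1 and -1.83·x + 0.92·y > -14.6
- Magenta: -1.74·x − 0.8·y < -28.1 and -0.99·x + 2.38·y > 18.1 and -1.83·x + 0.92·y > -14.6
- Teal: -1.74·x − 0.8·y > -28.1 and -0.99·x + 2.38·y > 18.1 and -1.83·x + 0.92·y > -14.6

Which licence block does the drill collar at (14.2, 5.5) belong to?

-1.74·14.2 − 0.8·5.5 = -29.108, which is < -28.1
-0.99·14.2 + 2.38·5.5 = -0.968, which is < 18.1
-1.83·14.2 + 0.92·5.5 = -20.926, which is < -14.6
This sign pattern matches Coral.

Coral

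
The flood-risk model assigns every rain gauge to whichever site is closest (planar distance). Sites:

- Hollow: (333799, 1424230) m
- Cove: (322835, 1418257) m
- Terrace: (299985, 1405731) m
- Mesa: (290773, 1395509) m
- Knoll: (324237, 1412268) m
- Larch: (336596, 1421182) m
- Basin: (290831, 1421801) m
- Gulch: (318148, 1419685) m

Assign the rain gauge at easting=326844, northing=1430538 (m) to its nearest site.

Hollow

Squared distances to each site:
Hollow: 88162889.000; Cove: 166895042.000; Terrace: 1336793130.000; Mesa: 2528147882.000; Knoll: 340589349.000; Larch: 182636240.000; Basin: 1373271338.000; Gulch: 193408025.000.
Minimum at Hollow.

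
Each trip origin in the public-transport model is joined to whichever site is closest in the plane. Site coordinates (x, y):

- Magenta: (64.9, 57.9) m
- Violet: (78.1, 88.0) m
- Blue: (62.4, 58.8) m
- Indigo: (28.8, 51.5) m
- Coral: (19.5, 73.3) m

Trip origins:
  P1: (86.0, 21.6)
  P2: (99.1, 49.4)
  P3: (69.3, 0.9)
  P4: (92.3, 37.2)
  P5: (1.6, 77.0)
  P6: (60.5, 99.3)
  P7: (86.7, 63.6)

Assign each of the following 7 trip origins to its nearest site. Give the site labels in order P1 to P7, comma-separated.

Magenta, Magenta, Magenta, Magenta, Coral, Violet, Magenta

P1 → Magenta (d²=1762.90)
P2 → Magenta (d²=1241.89)
P3 → Magenta (d²=3268.36)
P4 → Magenta (d²=1179.25)
P5 → Coral (d²=334.10)
P6 → Violet (d²=437.45)
P7 → Magenta (d²=507.73)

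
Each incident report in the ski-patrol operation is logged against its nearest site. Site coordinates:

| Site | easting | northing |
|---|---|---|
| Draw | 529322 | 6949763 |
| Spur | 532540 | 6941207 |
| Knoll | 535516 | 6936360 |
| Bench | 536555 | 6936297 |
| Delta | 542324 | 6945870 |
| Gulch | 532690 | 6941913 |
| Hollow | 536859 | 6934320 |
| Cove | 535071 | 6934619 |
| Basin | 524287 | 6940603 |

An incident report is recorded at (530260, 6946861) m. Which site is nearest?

Draw

Squared distances to each site:
Draw: 9301448.000; Spur: 37166116.000; Knoll: 137896537.000; Bench: 151225121.000; Delta: 146522177.000; Gulch: 30387604.000; Hollow: 200823482.000; Cove: 173012285.000; Basin: 74839293.000.
Minimum at Draw.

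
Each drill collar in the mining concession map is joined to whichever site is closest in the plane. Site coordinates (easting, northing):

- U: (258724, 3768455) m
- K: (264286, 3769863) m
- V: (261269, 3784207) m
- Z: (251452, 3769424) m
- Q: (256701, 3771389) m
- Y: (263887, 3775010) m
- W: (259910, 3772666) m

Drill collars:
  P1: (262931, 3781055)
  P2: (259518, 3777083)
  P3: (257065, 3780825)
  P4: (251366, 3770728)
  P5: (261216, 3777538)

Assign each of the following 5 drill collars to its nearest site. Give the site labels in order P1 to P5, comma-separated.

V, W, V, Z, Y

P1 → V (d²=12697348.00)
P2 → W (d²=19663553.00)
P3 → V (d²=29111540.00)
P4 → Z (d²=1707812.00)
P5 → Y (d²=13525025.00)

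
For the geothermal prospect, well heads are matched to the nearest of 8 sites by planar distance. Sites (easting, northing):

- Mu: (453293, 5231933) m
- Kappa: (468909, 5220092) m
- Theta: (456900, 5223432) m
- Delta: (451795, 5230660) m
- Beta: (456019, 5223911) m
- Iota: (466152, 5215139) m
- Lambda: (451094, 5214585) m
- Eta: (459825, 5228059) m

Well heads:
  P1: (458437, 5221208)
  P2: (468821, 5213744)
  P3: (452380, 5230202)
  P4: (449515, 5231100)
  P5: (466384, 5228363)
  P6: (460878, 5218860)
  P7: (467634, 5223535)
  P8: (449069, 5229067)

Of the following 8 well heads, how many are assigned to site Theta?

P1 → Theta
P2 → Iota
P3 → Delta
P4 → Delta
P5 → Eta
P6 → Theta
P7 → Kappa
P8 → Delta
2 of the 8 go to Theta.

2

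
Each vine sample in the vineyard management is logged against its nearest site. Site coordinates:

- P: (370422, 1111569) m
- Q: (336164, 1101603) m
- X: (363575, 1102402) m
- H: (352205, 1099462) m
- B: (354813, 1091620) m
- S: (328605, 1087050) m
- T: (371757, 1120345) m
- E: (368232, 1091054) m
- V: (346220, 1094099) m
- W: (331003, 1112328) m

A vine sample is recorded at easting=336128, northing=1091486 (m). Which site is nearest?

Squared distances to each site:
P: 1579405325.000; Q: 102354985.000; X: 872496865.000; H: 322086505.000; B: 349147181.000; S: 76273625.000; T: 2102267522.000; E: 1030853440.000; V: 108676233.000; W: 460654589.000.
Minimum at S.

S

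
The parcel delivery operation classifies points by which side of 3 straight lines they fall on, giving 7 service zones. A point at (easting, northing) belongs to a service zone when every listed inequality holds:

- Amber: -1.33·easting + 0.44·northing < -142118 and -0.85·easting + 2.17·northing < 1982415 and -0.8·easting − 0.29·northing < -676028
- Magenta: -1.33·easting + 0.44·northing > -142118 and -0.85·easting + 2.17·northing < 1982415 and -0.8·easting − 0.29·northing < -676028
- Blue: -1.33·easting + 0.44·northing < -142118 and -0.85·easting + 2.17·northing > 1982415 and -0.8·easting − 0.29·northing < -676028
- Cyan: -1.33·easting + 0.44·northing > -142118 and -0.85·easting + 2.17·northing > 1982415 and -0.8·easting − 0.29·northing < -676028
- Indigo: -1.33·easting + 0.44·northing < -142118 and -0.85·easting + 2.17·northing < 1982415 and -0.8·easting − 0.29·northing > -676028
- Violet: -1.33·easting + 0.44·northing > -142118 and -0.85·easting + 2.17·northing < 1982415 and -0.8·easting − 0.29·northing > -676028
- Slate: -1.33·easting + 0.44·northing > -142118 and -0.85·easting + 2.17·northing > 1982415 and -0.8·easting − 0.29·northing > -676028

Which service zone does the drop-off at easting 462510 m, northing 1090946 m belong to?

Magenta

-1.33·462510 + 0.44·1090946 = -135122.060, which is > -142118
-0.85·462510 + 2.17·1090946 = 1974219.320, which is < 1982415
-0.8·462510 − 0.29·1090946 = -686382.340, which is < -676028
This sign pattern matches Magenta.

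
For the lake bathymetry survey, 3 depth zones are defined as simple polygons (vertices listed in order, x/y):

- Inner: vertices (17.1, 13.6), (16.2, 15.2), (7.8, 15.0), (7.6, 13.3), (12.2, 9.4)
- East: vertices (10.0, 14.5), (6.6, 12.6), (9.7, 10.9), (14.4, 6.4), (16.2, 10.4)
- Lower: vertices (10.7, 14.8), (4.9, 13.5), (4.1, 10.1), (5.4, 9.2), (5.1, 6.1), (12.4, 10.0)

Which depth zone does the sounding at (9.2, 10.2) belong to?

Cast a ray rightward from (9.2, 10.2). For each polygon, the edges (by vertex number in listed order) whose endpoints lie on opposite sides of y = 10.2, where each meets that height, and whether that is right or left of the point:
Inner: 4–5 at x≈11.26 (right), 5–1 at x≈13.13 (right) → 2 crossings.
East: 3–4 at x≈10.43 (right), 4–5 at x≈16.11 (right) → 2 crossings.
Lower: 2–3 at x≈4.12 (left), 6–1 at x≈12.33 (right) → 1 crossing.
Only Lower has an odd count, so the point is inside Lower.

Lower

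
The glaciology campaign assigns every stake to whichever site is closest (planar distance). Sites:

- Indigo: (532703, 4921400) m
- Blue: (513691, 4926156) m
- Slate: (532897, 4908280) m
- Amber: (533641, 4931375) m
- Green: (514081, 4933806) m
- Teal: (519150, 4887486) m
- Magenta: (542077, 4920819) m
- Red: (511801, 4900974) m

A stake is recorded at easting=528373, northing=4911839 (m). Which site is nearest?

Squared distances to each site:
Indigo: 110161621.000; Blue: 420537613.000; Slate: 33133057.000; Amber: 409407120.000; Green: 686810353.000; Teal: 678132338.000; Magenta: 268440016.000; Red: 392679409.000.
Minimum at Slate.

Slate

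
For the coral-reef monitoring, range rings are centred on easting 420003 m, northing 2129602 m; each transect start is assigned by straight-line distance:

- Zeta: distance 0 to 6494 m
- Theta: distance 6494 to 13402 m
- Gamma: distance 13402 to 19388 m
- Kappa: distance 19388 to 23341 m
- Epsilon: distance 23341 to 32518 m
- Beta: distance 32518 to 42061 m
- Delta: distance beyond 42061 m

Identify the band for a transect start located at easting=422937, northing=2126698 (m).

Distance = √((422937−420003)² + (2126698−2129602)²) = √(8608356.000 + 8433216.000) = 4128.144 m.
0 ≤ 4128.144 < 6494 → Zeta.

Zeta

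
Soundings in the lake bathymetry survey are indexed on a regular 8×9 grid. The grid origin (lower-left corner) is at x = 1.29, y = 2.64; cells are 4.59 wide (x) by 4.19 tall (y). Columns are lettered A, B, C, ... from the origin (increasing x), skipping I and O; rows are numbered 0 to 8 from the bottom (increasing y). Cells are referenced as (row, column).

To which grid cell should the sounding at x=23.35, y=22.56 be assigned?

(4, E)

Column index: ⌊(23.35 − 1.29) / 4.59⌋ = ⌊4.806⌋ = 4 → column E
Row offset from origin: ⌊(22.56 − 2.64) / 4.19⌋ = ⌊4.754⌋ = 4 → row 4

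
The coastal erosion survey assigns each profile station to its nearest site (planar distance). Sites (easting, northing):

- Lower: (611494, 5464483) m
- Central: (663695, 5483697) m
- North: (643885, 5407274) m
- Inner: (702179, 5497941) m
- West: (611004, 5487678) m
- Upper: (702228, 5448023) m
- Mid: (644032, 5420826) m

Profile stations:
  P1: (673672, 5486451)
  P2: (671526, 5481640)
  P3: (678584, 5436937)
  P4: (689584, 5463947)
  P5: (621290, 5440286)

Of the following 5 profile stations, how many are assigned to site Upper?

P1 → Central
P2 → Central
P3 → Upper
P4 → Upper
P5 → Lower
2 of the 5 go to Upper.

2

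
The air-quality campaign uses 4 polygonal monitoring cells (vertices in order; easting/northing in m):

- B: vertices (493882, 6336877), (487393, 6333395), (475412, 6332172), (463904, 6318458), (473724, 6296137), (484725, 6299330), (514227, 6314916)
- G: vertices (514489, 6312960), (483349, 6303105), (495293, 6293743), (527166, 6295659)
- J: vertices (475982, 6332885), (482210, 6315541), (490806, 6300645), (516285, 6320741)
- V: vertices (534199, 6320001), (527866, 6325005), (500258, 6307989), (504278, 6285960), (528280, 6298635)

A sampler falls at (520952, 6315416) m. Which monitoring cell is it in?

V

Cast a ray rightward from (520952, 6315416). For each polygon, the edges (by vertex number in listed order) whose endpoints lie on opposite sides of northing = 6315416, where each meets that height, and whether that is right or left of the point:
B: 4–5 at easting≈465242.3 (left), 7–1 at easting≈513763.8 (left) → 0 crossings.
G: no edge straddles that height → 0 crossings.
J: 2–3 at easting≈482282.1 (left), 3–4 at easting≈509533.6 (left) → 0 crossings.
V: 2–3 at easting≈512308.1 (left), 5–1 at easting≈532928.8 (right) → 1 crossing.
Only V has an odd count, so the point is inside V.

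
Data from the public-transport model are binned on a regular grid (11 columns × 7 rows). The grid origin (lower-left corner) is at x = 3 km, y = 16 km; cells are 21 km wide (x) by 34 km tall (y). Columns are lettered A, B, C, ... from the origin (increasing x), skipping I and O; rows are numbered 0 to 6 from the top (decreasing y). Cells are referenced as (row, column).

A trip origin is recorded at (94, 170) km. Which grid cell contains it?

(2, E)

Column index: ⌊(94 − 3) / 21⌋ = ⌊4.333⌋ = 4 → column E
Row offset from origin: ⌊(170 − 16) / 34⌋ = ⌊4.529⌋ = 4 → row 2 (counted from top)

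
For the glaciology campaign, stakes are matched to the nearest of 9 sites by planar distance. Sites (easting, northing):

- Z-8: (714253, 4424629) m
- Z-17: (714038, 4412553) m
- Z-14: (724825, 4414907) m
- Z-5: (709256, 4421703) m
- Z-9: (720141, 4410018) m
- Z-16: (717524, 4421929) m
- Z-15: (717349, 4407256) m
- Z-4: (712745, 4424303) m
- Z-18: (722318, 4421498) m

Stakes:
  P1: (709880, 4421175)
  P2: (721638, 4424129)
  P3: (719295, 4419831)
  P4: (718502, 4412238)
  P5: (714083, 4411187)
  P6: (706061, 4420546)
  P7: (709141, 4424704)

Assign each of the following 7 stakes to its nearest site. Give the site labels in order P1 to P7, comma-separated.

Z-5, Z-18, Z-16, Z-9, Z-17, Z-5, Z-5

P1 → Z-5 (d²=668160.00)
P2 → Z-18 (d²=7384561.00)
P3 → Z-16 (d²=7538045.00)
P4 → Z-9 (d²=7614721.00)
P5 → Z-17 (d²=1867981.00)
P6 → Z-5 (d²=11546674.00)
P7 → Z-5 (d²=9019226.00)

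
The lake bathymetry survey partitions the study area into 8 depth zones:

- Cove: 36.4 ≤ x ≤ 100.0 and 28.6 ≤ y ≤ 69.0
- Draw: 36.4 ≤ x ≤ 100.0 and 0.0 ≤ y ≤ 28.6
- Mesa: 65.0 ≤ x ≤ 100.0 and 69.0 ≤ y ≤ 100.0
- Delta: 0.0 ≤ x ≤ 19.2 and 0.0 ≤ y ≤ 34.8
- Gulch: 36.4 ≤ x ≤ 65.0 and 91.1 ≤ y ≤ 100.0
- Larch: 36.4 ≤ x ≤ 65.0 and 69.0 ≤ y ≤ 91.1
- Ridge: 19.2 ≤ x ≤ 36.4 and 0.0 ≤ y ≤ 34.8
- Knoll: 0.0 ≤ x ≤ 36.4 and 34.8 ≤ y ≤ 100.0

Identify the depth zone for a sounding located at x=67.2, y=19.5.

Draw

The point has x = 67.2 and y = 19.5.
Only Draw satisfies 36.4 ≤ x ≤ 100.0 and 0.0 ≤ y ≤ 28.6.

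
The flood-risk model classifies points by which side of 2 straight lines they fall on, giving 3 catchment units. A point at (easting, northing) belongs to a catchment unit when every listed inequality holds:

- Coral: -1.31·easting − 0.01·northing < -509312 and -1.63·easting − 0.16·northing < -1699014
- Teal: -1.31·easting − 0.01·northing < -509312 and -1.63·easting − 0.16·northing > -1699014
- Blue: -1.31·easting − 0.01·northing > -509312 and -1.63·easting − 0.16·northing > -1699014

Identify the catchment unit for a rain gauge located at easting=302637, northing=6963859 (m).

-1.31·302637 − 0.01·6963859 = -466093.060, which is > -509312
-1.63·302637 − 0.16·6963859 = -1607515.750, which is > -1699014
This sign pattern matches Blue.

Blue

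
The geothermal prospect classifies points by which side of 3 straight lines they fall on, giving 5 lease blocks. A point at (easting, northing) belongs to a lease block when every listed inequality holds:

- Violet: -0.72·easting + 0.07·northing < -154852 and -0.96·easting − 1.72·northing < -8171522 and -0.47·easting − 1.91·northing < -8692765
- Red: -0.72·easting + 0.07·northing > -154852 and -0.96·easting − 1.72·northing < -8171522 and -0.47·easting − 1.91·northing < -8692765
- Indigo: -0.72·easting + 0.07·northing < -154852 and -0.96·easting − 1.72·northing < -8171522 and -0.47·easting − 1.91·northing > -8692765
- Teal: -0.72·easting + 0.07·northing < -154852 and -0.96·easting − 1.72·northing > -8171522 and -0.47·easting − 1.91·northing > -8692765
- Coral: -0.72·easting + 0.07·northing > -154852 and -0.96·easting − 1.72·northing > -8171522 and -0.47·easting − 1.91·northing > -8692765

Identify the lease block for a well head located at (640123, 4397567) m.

Red

-0.72·640123 + 0.07·4397567 = -153058.870, which is > -154852
-0.96·640123 − 1.72·4397567 = -8178333.320, which is < -8171522
-0.47·640123 − 1.91·4397567 = -8700210.780, which is < -8692765
This sign pattern matches Red.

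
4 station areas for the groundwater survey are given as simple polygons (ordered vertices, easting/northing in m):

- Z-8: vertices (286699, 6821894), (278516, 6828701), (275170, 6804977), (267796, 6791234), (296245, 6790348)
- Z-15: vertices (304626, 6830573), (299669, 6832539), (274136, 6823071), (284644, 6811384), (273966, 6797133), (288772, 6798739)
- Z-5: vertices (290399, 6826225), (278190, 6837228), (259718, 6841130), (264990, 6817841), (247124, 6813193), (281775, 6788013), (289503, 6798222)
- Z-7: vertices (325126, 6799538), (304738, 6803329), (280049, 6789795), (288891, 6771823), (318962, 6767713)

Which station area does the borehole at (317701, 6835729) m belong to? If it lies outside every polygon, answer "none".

Cast a ray rightward from (317701, 6835729). For each polygon, the edges (by vertex number in listed order) whose endpoints lie on opposite sides of northing = 6835729, where each meets that height, and whether that is right or left of the point:
Z-8: no edge straddles that height → 0 crossings.
Z-15: no edge straddles that height → 0 crossings.
Z-5: 1–2 at easting≈279853.3 (left), 3–4 at easting≈260940.6 (left) → 0 crossings.
Z-7: no edge straddles that height → 0 crossings.
All counts are even, so the point lies outside every listed polygon.

none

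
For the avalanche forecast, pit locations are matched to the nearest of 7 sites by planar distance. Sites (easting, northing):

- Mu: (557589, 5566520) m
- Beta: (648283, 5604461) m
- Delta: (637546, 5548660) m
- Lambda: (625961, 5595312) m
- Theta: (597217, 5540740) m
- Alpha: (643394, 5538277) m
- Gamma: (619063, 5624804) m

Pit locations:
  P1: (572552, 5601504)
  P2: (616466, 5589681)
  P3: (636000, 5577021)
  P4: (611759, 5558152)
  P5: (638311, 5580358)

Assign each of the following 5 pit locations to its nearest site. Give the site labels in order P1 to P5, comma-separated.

Mu, Lambda, Lambda, Theta, Lambda

P1 → Mu (d²=1447771625.00)
P2 → Lambda (d²=121863186.00)
P3 → Lambda (d²=435342202.00)
P4 → Theta (d²=514647508.00)
P5 → Lambda (d²=376144616.00)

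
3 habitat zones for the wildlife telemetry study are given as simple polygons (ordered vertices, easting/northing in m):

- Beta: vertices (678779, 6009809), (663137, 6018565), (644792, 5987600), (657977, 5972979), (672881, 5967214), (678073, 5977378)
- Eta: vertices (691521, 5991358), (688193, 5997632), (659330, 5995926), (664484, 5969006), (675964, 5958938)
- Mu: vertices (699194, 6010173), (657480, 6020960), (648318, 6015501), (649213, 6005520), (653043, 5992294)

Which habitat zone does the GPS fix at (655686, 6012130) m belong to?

Cast a ray rightward from (655686, 6012130). For each polygon, the edges (by vertex number in listed order) whose endpoints lie on opposite sides of northing = 6012130, where each meets that height, and whether that is right or left of the point:
Beta: 1–2 at easting≈674632.7 (right), 2–3 at easting≈659324.6 (right) → 2 crossings.
Eta: no edge straddles that height → 0 crossings.
Mu: 1–2 at easting≈691626.2 (right), 3–4 at easting≈648620.3 (left) → 1 crossing.
Only Mu has an odd count, so the point is inside Mu.

Mu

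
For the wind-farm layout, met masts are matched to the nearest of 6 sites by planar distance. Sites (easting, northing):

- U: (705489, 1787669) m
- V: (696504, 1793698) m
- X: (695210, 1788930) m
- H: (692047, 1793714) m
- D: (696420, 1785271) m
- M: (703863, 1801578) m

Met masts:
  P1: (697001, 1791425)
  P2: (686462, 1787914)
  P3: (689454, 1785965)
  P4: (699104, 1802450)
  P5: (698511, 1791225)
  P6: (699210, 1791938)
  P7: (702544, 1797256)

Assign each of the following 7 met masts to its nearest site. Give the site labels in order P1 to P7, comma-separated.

V, H, X, M, V, V, M

P1 → V (d²=5413538.00)
P2 → H (d²=64832225.00)
P3 → X (d²=41922761.00)
P4 → M (d²=23408465.00)
P5 → V (d²=10143778.00)
P6 → V (d²=10420036.00)
P7 → M (d²=20419445.00)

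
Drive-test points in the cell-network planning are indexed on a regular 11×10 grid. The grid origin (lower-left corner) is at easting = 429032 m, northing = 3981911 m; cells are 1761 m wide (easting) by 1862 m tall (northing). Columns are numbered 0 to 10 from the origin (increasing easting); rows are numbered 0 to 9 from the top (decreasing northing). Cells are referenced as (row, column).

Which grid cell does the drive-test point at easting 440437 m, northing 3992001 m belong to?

Column index: ⌊(440437 − 429032) / 1761⌋ = ⌊6.476⌋ = 6
Row offset from origin: ⌊(3992001 − 3981911) / 1862⌋ = ⌊5.419⌋ = 5 → row 4 (counted from top)

(4, 6)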